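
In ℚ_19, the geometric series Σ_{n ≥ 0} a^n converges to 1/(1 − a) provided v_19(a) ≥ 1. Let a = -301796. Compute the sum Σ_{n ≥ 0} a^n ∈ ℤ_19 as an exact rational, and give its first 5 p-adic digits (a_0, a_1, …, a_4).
Σ a^n = 1/(1 − a) = 1/301797;  first 5 digits = (1, 0, 0, 13, 16)

v_19(a) = 3 ≥ 1, so the series converges in ℤ_19 to 1/(1 − a) = 1/(1 − (-301796)) = 1/301797. Expand this rational in ℤ_19: compute digits iteratively via d_i = x_i mod 19, x_{i+1} = (x_i − d_i)/19. The first 5 digits are (1, 0, 0, 13, 16).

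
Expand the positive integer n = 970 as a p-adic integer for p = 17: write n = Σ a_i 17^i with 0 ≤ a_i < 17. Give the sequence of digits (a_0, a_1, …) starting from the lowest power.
(a_0, a_1, …) = (1, 6, 3)

Repeated division by 17 gives the digits low-to-high: 970 = 1 + 6·17^1 + 3·17^2. Digit sequence: (1, 6, 3).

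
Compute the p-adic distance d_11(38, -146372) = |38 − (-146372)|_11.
d_11(38, -146372) = 1/14641

Step 1 — x − y = 38 − (-146372) = 146410. Step 2 — v_11(146410) = 4 (factor: 146410 = (11^4 · 10); the sign does not affect v_p). Step 3 — |x − y|_11 = 11^{-4} = 1/14641.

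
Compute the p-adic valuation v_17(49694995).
v_17(49694995) = 5

v_17(n) is the largest exponent k such that 17^k divides n. Factor out: 49694995 = 17^5 · 35. (Sign doesn't affect v_p.) So v_17(49694995) = 5.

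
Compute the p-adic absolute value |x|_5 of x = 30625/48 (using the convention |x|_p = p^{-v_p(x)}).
|30625/48|_5 = 1/625

Step 1 — compute v_5(x) by factoring powers of 5 out of the numerator and denominator: v_5(30625/48) = 4. Step 2 — apply |x|_p = p^{-v_p(x)} = 5^{-4} = 1/625.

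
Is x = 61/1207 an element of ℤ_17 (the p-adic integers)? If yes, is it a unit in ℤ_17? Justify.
x ∉ ℤ_17 (v_17(x) = -1 < 0)

ℤ_17 = {x ∈ ℚ_17 : v_17(x) ≥ 0} and ℤ_17^× = {x ∈ ℤ_17 : v_17(x) = 0}. Here v_17(61/1207) = v_17(num) − v_17(den) = -1; compare against these criteria.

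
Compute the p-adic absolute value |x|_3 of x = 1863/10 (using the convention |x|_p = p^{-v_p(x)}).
|1863/10|_3 = 1/81

Step 1 — compute v_3(x) by factoring powers of 3 out of the numerator and denominator: v_3(1863/10) = 4. Step 2 — apply |x|_p = p^{-v_p(x)} = 3^{-4} = 1/81.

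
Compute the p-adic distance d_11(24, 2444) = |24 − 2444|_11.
d_11(24, 2444) = 1/121

Step 1 — x − y = 24 − 2444 = -2420. Step 2 — v_11(-2420) = 2 (factor: -2420 = −(11^2 · 20); the sign does not affect v_p). Step 3 — |x − y|_11 = 11^{-2} = 1/121.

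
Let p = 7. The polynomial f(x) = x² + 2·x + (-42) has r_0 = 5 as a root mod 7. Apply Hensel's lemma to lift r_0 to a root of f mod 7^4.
r_3 = 369 (mod 2401)

Hensel: r_{i+1} = r_i − f(r_i)·(f′(r_i))^{-1} mod 7^{i+2}, f′(x) = 2x + 2. Iterate:
  r_0 = 5 (mod 7)
  r_1 = 26 (mod 49)
  r_2 = 26 (mod 343)
  r_3 = 369 (mod 2401)
Final: r = 369 satisfies f(r) ≡ 0 mod 7^4.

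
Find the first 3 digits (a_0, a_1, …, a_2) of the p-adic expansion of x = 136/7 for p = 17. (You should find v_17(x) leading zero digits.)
(a_0, …, a_2) = (0, 6, 7)

v_17(136/7) = 1, so a_0 = ... = a_0 = 0. Factor out: x = 17^1 · u with u = 8/7 a unit in ℤ_17. Expand u iteratively via a_{v+i} = u_i mod 17, u_{i+1} = (u_i − a_{v+i})/17:
  u_0 = 8/7;  a_1 = 6;  u_1 = (u_0 − 6)/17 = -2/7
  u_1 = -2/7;  a_2 = 7;  u_2 = (u_1 − 7)/17 = -3/7
Digits: (0, 6, 7).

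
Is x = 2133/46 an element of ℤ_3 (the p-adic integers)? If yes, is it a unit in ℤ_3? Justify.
x ∈ ℤ_3 but not a unit; v_3(x) = 3 > 0

ℤ_3 = {x ∈ ℚ_3 : v_3(x) ≥ 0} and ℤ_3^× = {x ∈ ℤ_3 : v_3(x) = 0}. Here v_3(2133/46) = v_3(num) − v_3(den) = 3; compare against these criteria.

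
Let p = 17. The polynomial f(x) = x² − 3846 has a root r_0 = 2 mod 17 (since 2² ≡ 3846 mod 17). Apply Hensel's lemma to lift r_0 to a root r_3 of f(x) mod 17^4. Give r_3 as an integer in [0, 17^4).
r_3 = 82605 (mod 83521)

Hensel's recurrence: r_{i+1} = r_i − f(r_i)·(f′(r_i))^{-1} mod 17^{i+2}, with f′(x) = 2x. Iterate:
  r_0 = 2 (mod 17)
  r_1 = 240 (mod 289)
  r_2 = 3997 (mod 4913)
  r_3 = 82605 (mod 83521)
Final: r_3 = 82605, and one checks f(r_3) ≡ 0 mod 17^4.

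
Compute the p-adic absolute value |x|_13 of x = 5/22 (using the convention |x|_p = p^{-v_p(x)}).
|5/22|_13 = 1

Step 1 — compute v_13(x) by factoring powers of 13 out of the numerator and denominator: v_13(5/22) = 0. Step 2 — apply |x|_p = p^{-v_p(x)} = 13^{0} = 1.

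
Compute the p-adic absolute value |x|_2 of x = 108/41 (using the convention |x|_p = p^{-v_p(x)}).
|108/41|_2 = 1/4

Step 1 — compute v_2(x) by factoring powers of 2 out of the numerator and denominator: v_2(108/41) = 2. Step 2 — apply |x|_p = p^{-v_p(x)} = 2^{-2} = 1/4.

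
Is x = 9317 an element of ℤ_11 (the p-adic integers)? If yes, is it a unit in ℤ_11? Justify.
x ∈ ℤ_11 but not a unit; v_11(x) = 3 > 0

ℤ_11 = {x ∈ ℚ_11 : v_11(x) ≥ 0} and ℤ_11^× = {x ∈ ℤ_11 : v_11(x) = 0}. Here v_11(9317) = v_11(num) − v_11(den) = 3; compare against these criteria.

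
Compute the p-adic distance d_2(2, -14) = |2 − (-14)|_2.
d_2(2, -14) = 1/16

Step 1 — x − y = 2 − (-14) = 16. Step 2 — v_2(16) = 4 (factor: 16 = (2^4 · 1); the sign does not affect v_p). Step 3 — |x − y|_2 = 2^{-4} = 1/16.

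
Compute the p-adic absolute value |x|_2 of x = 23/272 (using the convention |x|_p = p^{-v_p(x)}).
|23/272|_2 = 16

Step 1 — compute v_2(x) by factoring powers of 2 out of the numerator and denominator: v_2(23/272) = -4. Step 2 — apply |x|_p = p^{-v_p(x)} = 2^{4} = 16.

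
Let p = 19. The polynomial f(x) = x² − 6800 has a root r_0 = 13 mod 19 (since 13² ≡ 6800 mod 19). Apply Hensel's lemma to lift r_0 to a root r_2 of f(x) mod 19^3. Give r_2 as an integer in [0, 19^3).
r_2 = 1837 (mod 6859)

Hensel's recurrence: r_{i+1} = r_i − f(r_i)·(f′(r_i))^{-1} mod 19^{i+2}, with f′(x) = 2x. Iterate:
  r_0 = 13 (mod 19)
  r_1 = 32 (mod 361)
  r_2 = 1837 (mod 6859)
Final: r_2 = 1837, and one checks f(r_2) ≡ 0 mod 19^3.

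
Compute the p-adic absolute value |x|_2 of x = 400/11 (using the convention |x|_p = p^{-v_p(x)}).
|400/11|_2 = 1/16

Step 1 — compute v_2(x) by factoring powers of 2 out of the numerator and denominator: v_2(400/11) = 4. Step 2 — apply |x|_p = p^{-v_p(x)} = 2^{-4} = 1/16.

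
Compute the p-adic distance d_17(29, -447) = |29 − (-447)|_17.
d_17(29, -447) = 1/17

Step 1 — x − y = 29 − (-447) = 476. Step 2 — v_17(476) = 1 (factor: 476 = (17^1 · 28); the sign does not affect v_p). Step 3 — |x − y|_17 = 17^{-1} = 1/17.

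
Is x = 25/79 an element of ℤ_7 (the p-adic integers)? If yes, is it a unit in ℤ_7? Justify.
x ∈ ℤ_7^× (unit); v_7(x) = 0

ℤ_7 = {x ∈ ℚ_7 : v_7(x) ≥ 0} and ℤ_7^× = {x ∈ ℤ_7 : v_7(x) = 0}. Here v_7(25/79) = v_7(num) − v_7(den) = 0; compare against these criteria.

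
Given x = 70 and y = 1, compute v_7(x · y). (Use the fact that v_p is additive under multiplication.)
v_7(70) = 1

v_p(x) = 1 (factor: 70 = 7^1 · 10); v_p(y) = 0 (factor: 1 = 7^0 · 1). Additivity: v_p(xy) = v_p(x) + v_p(y) = 1 + 0 = 1. (Direct check: xy = 70 = 7^1 · (10).)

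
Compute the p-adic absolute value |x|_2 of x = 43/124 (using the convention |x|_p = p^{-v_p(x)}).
|43/124|_2 = 4

Step 1 — compute v_2(x) by factoring powers of 2 out of the numerator and denominator: v_2(43/124) = -2. Step 2 — apply |x|_p = p^{-v_p(x)} = 2^{2} = 4.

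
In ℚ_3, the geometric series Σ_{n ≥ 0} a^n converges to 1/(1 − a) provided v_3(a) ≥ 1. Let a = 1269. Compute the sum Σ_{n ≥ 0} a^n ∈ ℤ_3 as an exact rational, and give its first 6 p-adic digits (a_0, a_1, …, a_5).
Σ a^n = 1/(1 − a) = -1/1268;  first 6 digits = (1, 0, 0, 2, 0, 2)

v_3(a) = 3 ≥ 1, so the series converges in ℤ_3 to 1/(1 − a) = 1/(1 − 1269) = -1/1268. Expand this rational in ℤ_3: compute digits iteratively via d_i = x_i mod 3, x_{i+1} = (x_i − d_i)/3. The first 6 digits are (1, 0, 0, 2, 0, 2).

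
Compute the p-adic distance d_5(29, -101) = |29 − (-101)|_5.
d_5(29, -101) = 1/5

Step 1 — x − y = 29 − (-101) = 130. Step 2 — v_5(130) = 1 (factor: 130 = (5^1 · 26); the sign does not affect v_p). Step 3 — |x − y|_5 = 5^{-1} = 1/5.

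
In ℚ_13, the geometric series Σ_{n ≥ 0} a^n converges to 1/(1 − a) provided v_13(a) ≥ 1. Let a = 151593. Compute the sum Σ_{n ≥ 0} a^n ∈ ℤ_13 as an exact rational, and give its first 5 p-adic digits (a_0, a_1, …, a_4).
Σ a^n = 1/(1 − a) = -1/151592;  first 5 digits = (1, 0, 0, 4, 5)

v_13(a) = 3 ≥ 1, so the series converges in ℤ_13 to 1/(1 − a) = 1/(1 − 151593) = -1/151592. Expand this rational in ℤ_13: compute digits iteratively via d_i = x_i mod 13, x_{i+1} = (x_i − d_i)/13. The first 5 digits are (1, 0, 0, 4, 5).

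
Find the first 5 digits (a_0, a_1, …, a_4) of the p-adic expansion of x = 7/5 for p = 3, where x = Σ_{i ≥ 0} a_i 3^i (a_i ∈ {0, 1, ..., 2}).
(a_0, …, a_4) = (2, 1, 2, 1, 0)

v_3(7/5) = 0 (numerator and denominator both coprime to 3), so x ∈ ℤ_3^×. Compute digits iteratively via a_i = x_i mod 3, x_{i+1} = (x_i − a_i)/3, with x_0 = x:
  x_0 = 7/5;  a_0 = 2;  x_1 = (x_0 − 2)/3 = -1/5
  x_1 = -1/5;  a_1 = 1;  x_2 = (x_1 − 1)/3 = -2/5
  x_2 = -2/5;  a_2 = 2;  x_3 = (x_2 − 2)/3 = -4/5
  x_3 = -4/5;  a_3 = 1;  x_4 = (x_3 − 1)/3 = -3/5
  x_4 = -3/5;  a_4 = 0;  x_5 = (x_4 − 0)/3 = -1/5
Digits: (2, 1, 2, 1, 0).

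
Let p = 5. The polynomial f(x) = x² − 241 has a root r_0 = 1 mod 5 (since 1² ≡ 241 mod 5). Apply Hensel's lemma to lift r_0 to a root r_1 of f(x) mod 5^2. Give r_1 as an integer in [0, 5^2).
r_1 = 21 (mod 25)

Hensel's recurrence: r_{i+1} = r_i − f(r_i)·(f′(r_i))^{-1} mod 5^{i+2}, with f′(x) = 2x. Iterate:
  r_0 = 1 (mod 5)
  r_1 = 21 (mod 25)
Final: r_1 = 21, and one checks f(r_1) ≡ 0 mod 5^2.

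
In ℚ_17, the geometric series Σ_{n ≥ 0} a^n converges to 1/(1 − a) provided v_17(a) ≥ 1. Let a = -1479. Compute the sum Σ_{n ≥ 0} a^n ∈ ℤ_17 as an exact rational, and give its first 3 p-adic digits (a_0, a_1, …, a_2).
Σ a^n = 1/(1 − a) = 1/1480;  first 3 digits = (1, 15, 15)

v_17(a) = 1 ≥ 1, so the series converges in ℤ_17 to 1/(1 − a) = 1/(1 − (-1479)) = 1/1480. Expand this rational in ℤ_17: compute digits iteratively via d_i = x_i mod 17, x_{i+1} = (x_i − d_i)/17. The first 3 digits are (1, 15, 15).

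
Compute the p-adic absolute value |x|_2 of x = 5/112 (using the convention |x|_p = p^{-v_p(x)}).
|5/112|_2 = 16

Step 1 — compute v_2(x) by factoring powers of 2 out of the numerator and denominator: v_2(5/112) = -4. Step 2 — apply |x|_p = p^{-v_p(x)} = 2^{4} = 16.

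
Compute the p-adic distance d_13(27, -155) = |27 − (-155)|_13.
d_13(27, -155) = 1/13

Step 1 — x − y = 27 − (-155) = 182. Step 2 — v_13(182) = 1 (factor: 182 = (13^1 · 14); the sign does not affect v_p). Step 3 — |x − y|_13 = 13^{-1} = 1/13.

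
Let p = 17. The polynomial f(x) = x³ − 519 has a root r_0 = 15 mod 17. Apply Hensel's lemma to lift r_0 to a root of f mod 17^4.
r_3 = 83009 (mod 83521)

Hensel: r_{i+1} = r_i − f(r_i)/f′(r_i) mod 17^{i+2}, where f′(x) = 3x². Iterate:
  r_0 = 15 (mod 17)
  r_1 = 66 (mod 289)
  r_2 = 4401 (mod 4913)
  r_3 = 83009 (mod 83521)
Final: r = 83009 with f(r) ≡ 0 mod 17^4.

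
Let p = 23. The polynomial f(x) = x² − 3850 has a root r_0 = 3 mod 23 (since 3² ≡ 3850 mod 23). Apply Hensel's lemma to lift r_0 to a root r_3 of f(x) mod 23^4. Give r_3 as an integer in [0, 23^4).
r_3 = 183060 (mod 279841)

Hensel's recurrence: r_{i+1} = r_i − f(r_i)·(f′(r_i))^{-1} mod 23^{i+2}, with f′(x) = 2x. Iterate:
  r_0 = 3 (mod 23)
  r_1 = 26 (mod 529)
  r_2 = 555 (mod 12167)
  r_3 = 183060 (mod 279841)
Final: r_3 = 183060, and one checks f(r_3) ≡ 0 mod 23^4.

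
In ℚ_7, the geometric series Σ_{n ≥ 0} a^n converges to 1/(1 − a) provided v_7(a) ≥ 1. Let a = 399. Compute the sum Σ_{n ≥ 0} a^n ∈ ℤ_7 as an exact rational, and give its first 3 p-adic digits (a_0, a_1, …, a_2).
Σ a^n = 1/(1 − a) = -1/398;  first 3 digits = (1, 1, 2)

v_7(a) = 1 ≥ 1, so the series converges in ℤ_7 to 1/(1 − a) = 1/(1 − 399) = -1/398. Expand this rational in ℤ_7: compute digits iteratively via d_i = x_i mod 7, x_{i+1} = (x_i − d_i)/7. The first 3 digits are (1, 1, 2).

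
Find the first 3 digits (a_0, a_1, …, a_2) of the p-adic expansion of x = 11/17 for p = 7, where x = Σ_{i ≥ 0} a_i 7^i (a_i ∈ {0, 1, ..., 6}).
(a_0, …, a_2) = (6, 5, 0)

v_7(11/17) = 0 (numerator and denominator both coprime to 7), so x ∈ ℤ_7^×. Compute digits iteratively via a_i = x_i mod 7, x_{i+1} = (x_i − a_i)/7, with x_0 = x:
  x_0 = 11/17;  a_0 = 6;  x_1 = (x_0 − 6)/7 = -13/17
  x_1 = -13/17;  a_1 = 5;  x_2 = (x_1 − 5)/7 = -14/17
  x_2 = -14/17;  a_2 = 0;  x_3 = (x_2 − 0)/7 = -2/17
Digits: (6, 5, 0).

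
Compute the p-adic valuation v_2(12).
v_2(12) = 2

v_2(n) is the largest exponent k such that 2^k divides n. Factor out: 12 = 2^2 · 3. (Sign doesn't affect v_p.) So v_2(12) = 2.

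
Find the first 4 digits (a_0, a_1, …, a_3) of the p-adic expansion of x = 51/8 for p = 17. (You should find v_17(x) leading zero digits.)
(a_0, …, a_3) = (0, 11, 10, 10)

v_17(51/8) = 1, so a_0 = ... = a_0 = 0. Factor out: x = 17^1 · u with u = 3/8 a unit in ℤ_17. Expand u iteratively via a_{v+i} = u_i mod 17, u_{i+1} = (u_i − a_{v+i})/17:
  u_0 = 3/8;  a_1 = 11;  u_1 = (u_0 − 11)/17 = -5/8
  u_1 = -5/8;  a_2 = 10;  u_2 = (u_1 − 10)/17 = -5/8
  u_2 = -5/8;  a_3 = 10;  u_3 = (u_2 − 10)/17 = -5/8
Digits: (0, 11, 10, 10).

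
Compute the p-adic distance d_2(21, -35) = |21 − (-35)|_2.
d_2(21, -35) = 1/8

Step 1 — x − y = 21 − (-35) = 56. Step 2 — v_2(56) = 3 (factor: 56 = (2^3 · 7); the sign does not affect v_p). Step 3 — |x − y|_2 = 2^{-3} = 1/8.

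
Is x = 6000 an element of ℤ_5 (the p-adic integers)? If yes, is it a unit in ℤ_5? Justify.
x ∈ ℤ_5 but not a unit; v_5(x) = 3 > 0

ℤ_5 = {x ∈ ℚ_5 : v_5(x) ≥ 0} and ℤ_5^× = {x ∈ ℤ_5 : v_5(x) = 0}. Here v_5(6000) = v_5(num) − v_5(den) = 3; compare against these criteria.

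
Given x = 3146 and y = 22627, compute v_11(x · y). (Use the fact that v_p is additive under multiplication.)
v_11(71184542) = 5

v_p(x) = 2 (factor: 3146 = 11^2 · 26); v_p(y) = 3 (factor: 22627 = 11^3 · 17). Additivity: v_p(xy) = v_p(x) + v_p(y) = 2 + 3 = 5. (Direct check: xy = 71184542 = 11^5 · (442).)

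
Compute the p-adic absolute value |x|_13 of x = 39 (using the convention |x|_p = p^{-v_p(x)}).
|39|_13 = 1/13

Step 1 — compute v_13(x) by factoring powers of 13 out of the numerator and denominator: v_13(39) = 1. Step 2 — apply |x|_p = p^{-v_p(x)} = 13^{-1} = 1/13.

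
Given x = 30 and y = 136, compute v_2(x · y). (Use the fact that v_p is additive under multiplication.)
v_2(4080) = 4

v_p(x) = 1 (factor: 30 = 2^1 · 15); v_p(y) = 3 (factor: 136 = 2^3 · 17). Additivity: v_p(xy) = v_p(x) + v_p(y) = 1 + 3 = 4. (Direct check: xy = 4080 = 2^4 · (255).)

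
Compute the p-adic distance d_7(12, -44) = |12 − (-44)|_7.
d_7(12, -44) = 1/7

Step 1 — x − y = 12 − (-44) = 56. Step 2 — v_7(56) = 1 (factor: 56 = (7^1 · 8); the sign does not affect v_p). Step 3 — |x − y|_7 = 7^{-1} = 1/7.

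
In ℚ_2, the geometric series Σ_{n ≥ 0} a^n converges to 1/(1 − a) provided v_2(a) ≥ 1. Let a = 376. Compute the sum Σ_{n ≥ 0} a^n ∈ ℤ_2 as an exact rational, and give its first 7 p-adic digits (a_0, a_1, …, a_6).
Σ a^n = 1/(1 − a) = -1/375;  first 7 digits = (1, 0, 0, 1, 1, 1, 0)

v_2(a) = 3 ≥ 1, so the series converges in ℤ_2 to 1/(1 − a) = 1/(1 − 376) = -1/375. Expand this rational in ℤ_2: compute digits iteratively via d_i = x_i mod 2, x_{i+1} = (x_i − d_i)/2. The first 7 digits are (1, 0, 0, 1, 1, 1, 0).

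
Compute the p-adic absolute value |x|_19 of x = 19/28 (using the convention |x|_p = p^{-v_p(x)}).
|19/28|_19 = 1/19

Step 1 — compute v_19(x) by factoring powers of 19 out of the numerator and denominator: v_19(19/28) = 1. Step 2 — apply |x|_p = p^{-v_p(x)} = 19^{-1} = 1/19.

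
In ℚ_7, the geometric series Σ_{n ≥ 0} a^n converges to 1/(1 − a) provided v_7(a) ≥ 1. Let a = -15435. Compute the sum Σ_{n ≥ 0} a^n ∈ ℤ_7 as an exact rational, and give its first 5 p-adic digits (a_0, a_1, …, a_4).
Σ a^n = 1/(1 − a) = 1/15436;  first 5 digits = (1, 0, 0, 4, 0)

v_7(a) = 3 ≥ 1, so the series converges in ℤ_7 to 1/(1 − a) = 1/(1 − (-15435)) = 1/15436. Expand this rational in ℤ_7: compute digits iteratively via d_i = x_i mod 7, x_{i+1} = (x_i − d_i)/7. The first 5 digits are (1, 0, 0, 4, 0).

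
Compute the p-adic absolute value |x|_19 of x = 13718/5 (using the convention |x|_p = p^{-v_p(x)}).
|13718/5|_19 = 1/6859

Step 1 — compute v_19(x) by factoring powers of 19 out of the numerator and denominator: v_19(13718/5) = 3. Step 2 — apply |x|_p = p^{-v_p(x)} = 19^{-3} = 1/6859.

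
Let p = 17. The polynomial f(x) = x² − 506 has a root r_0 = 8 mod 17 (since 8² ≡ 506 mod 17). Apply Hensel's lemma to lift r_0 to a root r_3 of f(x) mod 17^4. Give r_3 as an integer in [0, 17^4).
r_3 = 20374 (mod 83521)

Hensel's recurrence: r_{i+1} = r_i − f(r_i)·(f′(r_i))^{-1} mod 17^{i+2}, with f′(x) = 2x. Iterate:
  r_0 = 8 (mod 17)
  r_1 = 144 (mod 289)
  r_2 = 722 (mod 4913)
  r_3 = 20374 (mod 83521)
Final: r_3 = 20374, and one checks f(r_3) ≡ 0 mod 17^4.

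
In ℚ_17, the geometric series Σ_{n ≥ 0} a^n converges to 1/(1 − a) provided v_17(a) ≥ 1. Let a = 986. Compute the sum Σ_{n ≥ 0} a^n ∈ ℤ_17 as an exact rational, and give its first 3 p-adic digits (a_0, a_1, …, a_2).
Σ a^n = 1/(1 − a) = -1/985;  first 3 digits = (1, 7, 1)

v_17(a) = 1 ≥ 1, so the series converges in ℤ_17 to 1/(1 − a) = 1/(1 − 986) = -1/985. Expand this rational in ℤ_17: compute digits iteratively via d_i = x_i mod 17, x_{i+1} = (x_i − d_i)/17. The first 3 digits are (1, 7, 1).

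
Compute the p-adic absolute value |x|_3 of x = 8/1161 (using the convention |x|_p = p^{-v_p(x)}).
|8/1161|_3 = 27

Step 1 — compute v_3(x) by factoring powers of 3 out of the numerator and denominator: v_3(8/1161) = -3. Step 2 — apply |x|_p = p^{-v_p(x)} = 3^{3} = 27.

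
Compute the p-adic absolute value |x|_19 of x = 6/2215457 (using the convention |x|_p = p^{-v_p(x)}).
|6/2215457|_19 = 130321

Step 1 — compute v_19(x) by factoring powers of 19 out of the numerator and denominator: v_19(6/2215457) = -4. Step 2 — apply |x|_p = p^{-v_p(x)} = 19^{4} = 130321.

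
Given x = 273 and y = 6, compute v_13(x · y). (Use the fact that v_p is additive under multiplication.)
v_13(1638) = 1

v_p(x) = 1 (factor: 273 = 13^1 · 21); v_p(y) = 0 (factor: 6 = 13^0 · 6). Additivity: v_p(xy) = v_p(x) + v_p(y) = 1 + 0 = 1. (Direct check: xy = 1638 = 13^1 · (126).)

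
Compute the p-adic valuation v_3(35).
v_3(35) = 0

v_3(n) is the largest exponent k such that 3^k divides n. Factor out: 35 = 3^0 · 35. (Sign doesn't affect v_p.) So v_3(35) = 0.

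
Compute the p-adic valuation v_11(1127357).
v_11(1127357) = 5

v_11(n) is the largest exponent k such that 11^k divides n. Factor out: 1127357 = 11^5 · 7. (Sign doesn't affect v_p.) So v_11(1127357) = 5.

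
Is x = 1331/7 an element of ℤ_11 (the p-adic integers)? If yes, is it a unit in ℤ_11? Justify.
x ∈ ℤ_11 but not a unit; v_11(x) = 3 > 0

ℤ_11 = {x ∈ ℚ_11 : v_11(x) ≥ 0} and ℤ_11^× = {x ∈ ℤ_11 : v_11(x) = 0}. Here v_11(1331/7) = v_11(num) − v_11(den) = 3; compare against these criteria.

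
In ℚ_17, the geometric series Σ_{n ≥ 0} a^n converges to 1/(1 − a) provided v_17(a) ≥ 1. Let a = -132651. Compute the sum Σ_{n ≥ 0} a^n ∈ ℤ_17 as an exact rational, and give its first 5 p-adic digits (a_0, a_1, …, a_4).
Σ a^n = 1/(1 − a) = 1/132652;  first 5 digits = (1, 0, 0, 7, 15)

v_17(a) = 3 ≥ 1, so the series converges in ℤ_17 to 1/(1 − a) = 1/(1 − (-132651)) = 1/132652. Expand this rational in ℤ_17: compute digits iteratively via d_i = x_i mod 17, x_{i+1} = (x_i − d_i)/17. The first 5 digits are (1, 0, 0, 7, 15).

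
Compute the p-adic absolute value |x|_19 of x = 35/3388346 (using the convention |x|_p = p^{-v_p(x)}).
|35/3388346|_19 = 130321

Step 1 — compute v_19(x) by factoring powers of 19 out of the numerator and denominator: v_19(35/3388346) = -4. Step 2 — apply |x|_p = p^{-v_p(x)} = 19^{4} = 130321.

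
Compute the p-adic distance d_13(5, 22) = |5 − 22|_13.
d_13(5, 22) = 1

Step 1 — x − y = 5 − 22 = -17. Step 2 — v_13(-17) = 0 (factor: -17 = −(13^0 · 17); the sign does not affect v_p). Step 3 — |x − y|_13 = 13^{0} = 1.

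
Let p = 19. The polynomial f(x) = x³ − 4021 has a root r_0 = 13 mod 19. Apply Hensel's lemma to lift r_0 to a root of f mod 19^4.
r_3 = 128586 (mod 130321)

Hensel: r_{i+1} = r_i − f(r_i)/f′(r_i) mod 19^{i+2}, where f′(x) = 3x². Iterate:
  r_0 = 13 (mod 19)
  r_1 = 70 (mod 361)
  r_2 = 5124 (mod 6859)
  r_3 = 128586 (mod 130321)
Final: r = 128586 with f(r) ≡ 0 mod 19^4.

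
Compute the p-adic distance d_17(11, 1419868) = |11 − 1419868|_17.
d_17(11, 1419868) = 1/1419857

Step 1 — x − y = 11 − 1419868 = -1419857. Step 2 — v_17(-1419857) = 5 (factor: -1419857 = −(17^5 · 1); the sign does not affect v_p). Step 3 — |x − y|_17 = 17^{-5} = 1/1419857.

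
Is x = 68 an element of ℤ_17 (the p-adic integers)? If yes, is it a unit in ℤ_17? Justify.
x ∈ ℤ_17 but not a unit; v_17(x) = 1 > 0

ℤ_17 = {x ∈ ℚ_17 : v_17(x) ≥ 0} and ℤ_17^× = {x ∈ ℤ_17 : v_17(x) = 0}. Here v_17(68) = v_17(num) − v_17(den) = 1; compare against these criteria.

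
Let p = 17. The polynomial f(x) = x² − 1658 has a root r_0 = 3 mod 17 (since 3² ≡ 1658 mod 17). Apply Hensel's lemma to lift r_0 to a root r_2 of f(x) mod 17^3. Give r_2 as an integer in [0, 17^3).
r_2 = 904 (mod 4913)

Hensel's recurrence: r_{i+1} = r_i − f(r_i)·(f′(r_i))^{-1} mod 17^{i+2}, with f′(x) = 2x. Iterate:
  r_0 = 3 (mod 17)
  r_1 = 37 (mod 289)
  r_2 = 904 (mod 4913)
Final: r_2 = 904, and one checks f(r_2) ≡ 0 mod 17^3.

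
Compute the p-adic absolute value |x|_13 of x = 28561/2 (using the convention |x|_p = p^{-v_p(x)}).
|28561/2|_13 = 1/28561

Step 1 — compute v_13(x) by factoring powers of 13 out of the numerator and denominator: v_13(28561/2) = 4. Step 2 — apply |x|_p = p^{-v_p(x)} = 13^{-4} = 1/28561.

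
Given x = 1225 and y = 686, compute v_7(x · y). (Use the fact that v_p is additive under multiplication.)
v_7(840350) = 5

v_p(x) = 2 (factor: 1225 = 7^2 · 25); v_p(y) = 3 (factor: 686 = 7^3 · 2). Additivity: v_p(xy) = v_p(x) + v_p(y) = 2 + 3 = 5. (Direct check: xy = 840350 = 7^5 · (50).)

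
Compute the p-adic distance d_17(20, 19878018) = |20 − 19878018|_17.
d_17(20, 19878018) = 1/1419857

Step 1 — x − y = 20 − 19878018 = -19877998. Step 2 — v_17(-19877998) = 5 (factor: -19877998 = −(17^5 · 14); the sign does not affect v_p). Step 3 — |x − y|_17 = 17^{-5} = 1/1419857.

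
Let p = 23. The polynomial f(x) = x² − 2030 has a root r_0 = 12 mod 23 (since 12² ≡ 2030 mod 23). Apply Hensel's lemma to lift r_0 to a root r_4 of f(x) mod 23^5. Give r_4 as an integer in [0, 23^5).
r_4 = 3300213 (mod 6436343)

Hensel's recurrence: r_{i+1} = r_i − f(r_i)·(f′(r_i))^{-1} mod 23^{i+2}, with f′(x) = 2x. Iterate:
  r_0 = 12 (mod 23)
  r_1 = 311 (mod 529)
  r_2 = 2956 (mod 12167)
  r_3 = 221962 (mod 279841)
  r_4 = 3300213 (mod 6436343)
Final: r_4 = 3300213, and one checks f(r_4) ≡ 0 mod 23^5.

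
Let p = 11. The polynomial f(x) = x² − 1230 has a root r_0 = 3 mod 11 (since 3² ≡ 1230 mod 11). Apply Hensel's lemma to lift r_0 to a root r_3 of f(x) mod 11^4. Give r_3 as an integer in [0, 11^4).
r_3 = 13214 (mod 14641)

Hensel's recurrence: r_{i+1} = r_i − f(r_i)·(f′(r_i))^{-1} mod 11^{i+2}, with f′(x) = 2x. Iterate:
  r_0 = 3 (mod 11)
  r_1 = 25 (mod 121)
  r_2 = 1235 (mod 1331)
  r_3 = 13214 (mod 14641)
Final: r_3 = 13214, and one checks f(r_3) ≡ 0 mod 11^4.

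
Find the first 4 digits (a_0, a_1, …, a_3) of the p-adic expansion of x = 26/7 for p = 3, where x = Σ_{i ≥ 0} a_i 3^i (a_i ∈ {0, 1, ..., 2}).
(a_0, …, a_3) = (2, 1, 2, 1)

v_3(26/7) = 0 (numerator and denominator both coprime to 3), so x ∈ ℤ_3^×. Compute digits iteratively via a_i = x_i mod 3, x_{i+1} = (x_i − a_i)/3, with x_0 = x:
  x_0 = 26/7;  a_0 = 2;  x_1 = (x_0 − 2)/3 = 4/7
  x_1 = 4/7;  a_1 = 1;  x_2 = (x_1 − 1)/3 = -1/7
  x_2 = -1/7;  a_2 = 2;  x_3 = (x_2 − 2)/3 = -5/7
  x_3 = -5/7;  a_3 = 1;  x_4 = (x_3 − 1)/3 = -4/7
Digits: (2, 1, 2, 1).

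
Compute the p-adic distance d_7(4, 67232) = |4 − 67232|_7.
d_7(4, 67232) = 1/16807

Step 1 — x − y = 4 − 67232 = -67228. Step 2 — v_7(-67228) = 5 (factor: -67228 = −(7^5 · 4); the sign does not affect v_p). Step 3 — |x − y|_7 = 7^{-5} = 1/16807.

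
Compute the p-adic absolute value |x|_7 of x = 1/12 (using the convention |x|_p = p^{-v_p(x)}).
|1/12|_7 = 1

Step 1 — compute v_7(x) by factoring powers of 7 out of the numerator and denominator: v_7(1/12) = 0. Step 2 — apply |x|_p = p^{-v_p(x)} = 7^{0} = 1.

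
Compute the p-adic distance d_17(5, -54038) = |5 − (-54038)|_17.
d_17(5, -54038) = 1/4913

Step 1 — x − y = 5 − (-54038) = 54043. Step 2 — v_17(54043) = 3 (factor: 54043 = (17^3 · 11); the sign does not affect v_p). Step 3 — |x − y|_17 = 17^{-3} = 1/4913.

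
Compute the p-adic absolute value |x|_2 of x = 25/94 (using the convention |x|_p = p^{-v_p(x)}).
|25/94|_2 = 2

Step 1 — compute v_2(x) by factoring powers of 2 out of the numerator and denominator: v_2(25/94) = -1. Step 2 — apply |x|_p = p^{-v_p(x)} = 2^{1} = 2.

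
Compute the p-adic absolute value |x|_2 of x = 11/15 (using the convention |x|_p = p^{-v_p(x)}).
|11/15|_2 = 1

Step 1 — compute v_2(x) by factoring powers of 2 out of the numerator and denominator: v_2(11/15) = 0. Step 2 — apply |x|_p = p^{-v_p(x)} = 2^{0} = 1.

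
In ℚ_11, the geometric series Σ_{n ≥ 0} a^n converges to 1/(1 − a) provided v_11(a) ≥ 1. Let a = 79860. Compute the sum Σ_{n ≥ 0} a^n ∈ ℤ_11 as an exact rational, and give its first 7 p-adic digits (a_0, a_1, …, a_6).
Σ a^n = 1/(1 − a) = -1/79859;  first 7 digits = (1, 0, 0, 5, 5, 0, 3)

v_11(a) = 3 ≥ 1, so the series converges in ℤ_11 to 1/(1 − a) = 1/(1 − 79860) = -1/79859. Expand this rational in ℤ_11: compute digits iteratively via d_i = x_i mod 11, x_{i+1} = (x_i − d_i)/11. The first 7 digits are (1, 0, 0, 5, 5, 0, 3).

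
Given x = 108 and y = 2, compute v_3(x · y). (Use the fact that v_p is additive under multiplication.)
v_3(216) = 3

v_p(x) = 3 (factor: 108 = 3^3 · 4); v_p(y) = 0 (factor: 2 = 3^0 · 2). Additivity: v_p(xy) = v_p(x) + v_p(y) = 3 + 0 = 3. (Direct check: xy = 216 = 3^3 · (8).)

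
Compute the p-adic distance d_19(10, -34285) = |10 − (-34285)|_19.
d_19(10, -34285) = 1/6859

Step 1 — x − y = 10 − (-34285) = 34295. Step 2 — v_19(34295) = 3 (factor: 34295 = (19^3 · 5); the sign does not affect v_p). Step 3 — |x − y|_19 = 19^{-3} = 1/6859.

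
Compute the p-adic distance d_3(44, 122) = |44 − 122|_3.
d_3(44, 122) = 1/3

Step 1 — x − y = 44 − 122 = -78. Step 2 — v_3(-78) = 1 (factor: -78 = −(3^1 · 26); the sign does not affect v_p). Step 3 — |x − y|_3 = 3^{-1} = 1/3.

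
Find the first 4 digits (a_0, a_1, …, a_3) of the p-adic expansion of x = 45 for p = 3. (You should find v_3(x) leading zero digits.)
(a_0, …, a_3) = (0, 0, 2, 1)

v_3(45) = 2, so a_0 = ... = a_1 = 0. Factor out: x = 3^2 · u with u = 5 a unit in ℤ_3. Expand u iteratively via a_{v+i} = u_i mod 3, u_{i+1} = (u_i − a_{v+i})/3:
  u_0 = 5;  a_2 = 2;  u_1 = (u_0 − 2)/3 = 1
  u_1 = 1;  a_3 = 1;  u_2 = (u_1 − 1)/3 = 0
Digits: (0, 0, 2, 1).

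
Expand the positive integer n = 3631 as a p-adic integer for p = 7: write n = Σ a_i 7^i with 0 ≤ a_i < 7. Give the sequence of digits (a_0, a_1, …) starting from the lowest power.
(a_0, a_1, …) = (5, 0, 4, 3, 1)

Repeated division by 7 gives the digits low-to-high: 3631 = 5 + 4·7^2 + 3·7^3 + 1·7^4. Digit sequence: (5, 0, 4, 3, 1).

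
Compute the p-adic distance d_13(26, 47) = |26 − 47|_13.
d_13(26, 47) = 1

Step 1 — x − y = 26 − 47 = -21. Step 2 — v_13(-21) = 0 (factor: -21 = −(13^0 · 21); the sign does not affect v_p). Step 3 — |x − y|_13 = 13^{0} = 1.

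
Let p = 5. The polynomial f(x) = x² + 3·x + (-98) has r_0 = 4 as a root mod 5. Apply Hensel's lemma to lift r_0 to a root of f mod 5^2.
r_1 = 24 (mod 25)

Hensel: r_{i+1} = r_i − f(r_i)·(f′(r_i))^{-1} mod 5^{i+2}, f′(x) = 2x + 3. Iterate:
  r_0 = 4 (mod 5)
  r_1 = 24 (mod 25)
Final: r = 24 satisfies f(r) ≡ 0 mod 5^2.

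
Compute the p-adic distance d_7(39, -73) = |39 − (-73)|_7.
d_7(39, -73) = 1/7

Step 1 — x − y = 39 − (-73) = 112. Step 2 — v_7(112) = 1 (factor: 112 = (7^1 · 16); the sign does not affect v_p). Step 3 — |x − y|_7 = 7^{-1} = 1/7.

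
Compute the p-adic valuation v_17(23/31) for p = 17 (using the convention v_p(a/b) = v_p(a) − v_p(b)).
v_17(23/31) = 0

Factor powers of 17 from the numerator and denominator of the reduced fraction: 23 = 17^0 · 23 and 31 = 17^0 · 31. Apply v_p(a/b) = v_p(a) − v_p(b): v_17(23/31) = 0 − 0 = 0.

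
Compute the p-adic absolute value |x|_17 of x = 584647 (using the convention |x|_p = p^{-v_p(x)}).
|584647|_17 = 1/83521

Step 1 — compute v_17(x) by factoring powers of 17 out of the numerator and denominator: v_17(584647) = 4. Step 2 — apply |x|_p = p^{-v_p(x)} = 17^{-4} = 1/83521.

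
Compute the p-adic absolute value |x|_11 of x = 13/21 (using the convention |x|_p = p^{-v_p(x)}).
|13/21|_11 = 1

Step 1 — compute v_11(x) by factoring powers of 11 out of the numerator and denominator: v_11(13/21) = 0. Step 2 — apply |x|_p = p^{-v_p(x)} = 11^{0} = 1.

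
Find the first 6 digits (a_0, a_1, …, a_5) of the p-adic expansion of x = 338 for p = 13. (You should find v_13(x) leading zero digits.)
(a_0, …, a_5) = (0, 0, 2, 0, 0, 0)

v_13(338) = 2, so a_0 = ... = a_1 = 0. Factor out: x = 13^2 · u with u = 2 a unit in ℤ_13. Expand u iteratively via a_{v+i} = u_i mod 13, u_{i+1} = (u_i − a_{v+i})/13:
  u_0 = 2;  a_2 = 2;  u_1 = (u_0 − 2)/13 = 0
  u_1 = 0;  a_3 = 0;  u_2 = (u_1 − 0)/13 = 0
  u_2 = 0;  a_4 = 0;  u_3 = (u_2 − 0)/13 = 0
  u_3 = 0;  a_5 = 0;  u_4 = (u_3 − 0)/13 = 0
Digits: (0, 0, 2, 0, 0, 0).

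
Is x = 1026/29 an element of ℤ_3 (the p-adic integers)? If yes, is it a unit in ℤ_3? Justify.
x ∈ ℤ_3 but not a unit; v_3(x) = 3 > 0

ℤ_3 = {x ∈ ℚ_3 : v_3(x) ≥ 0} and ℤ_3^× = {x ∈ ℤ_3 : v_3(x) = 0}. Here v_3(1026/29) = v_3(num) − v_3(den) = 3; compare against these criteria.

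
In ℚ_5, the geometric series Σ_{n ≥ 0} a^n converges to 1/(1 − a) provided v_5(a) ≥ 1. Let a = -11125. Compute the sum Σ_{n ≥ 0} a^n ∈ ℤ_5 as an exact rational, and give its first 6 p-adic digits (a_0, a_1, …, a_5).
Σ a^n = 1/(1 − a) = 1/11126;  first 6 digits = (1, 0, 0, 1, 2, 1)

v_5(a) = 3 ≥ 1, so the series converges in ℤ_5 to 1/(1 − a) = 1/(1 − (-11125)) = 1/11126. Expand this rational in ℤ_5: compute digits iteratively via d_i = x_i mod 5, x_{i+1} = (x_i − d_i)/5. The first 6 digits are (1, 0, 0, 1, 2, 1).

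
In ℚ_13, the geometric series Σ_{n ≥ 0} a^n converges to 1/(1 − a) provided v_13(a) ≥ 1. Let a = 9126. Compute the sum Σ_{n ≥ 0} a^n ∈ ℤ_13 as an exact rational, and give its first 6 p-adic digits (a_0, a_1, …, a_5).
Σ a^n = 1/(1 − a) = -1/9125;  first 6 digits = (1, 0, 2, 4, 4, 3)

v_13(a) = 2 ≥ 1, so the series converges in ℤ_13 to 1/(1 − a) = 1/(1 − 9126) = -1/9125. Expand this rational in ℤ_13: compute digits iteratively via d_i = x_i mod 13, x_{i+1} = (x_i − d_i)/13. The first 6 digits are (1, 0, 2, 4, 4, 3).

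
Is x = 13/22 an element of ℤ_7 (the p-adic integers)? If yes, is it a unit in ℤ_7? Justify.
x ∈ ℤ_7^× (unit); v_7(x) = 0

ℤ_7 = {x ∈ ℚ_7 : v_7(x) ≥ 0} and ℤ_7^× = {x ∈ ℤ_7 : v_7(x) = 0}. Here v_7(13/22) = v_7(num) − v_7(den) = 0; compare against these criteria.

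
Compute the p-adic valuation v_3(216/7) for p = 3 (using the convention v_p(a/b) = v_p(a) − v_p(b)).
v_3(216/7) = 3

Factor powers of 3 from the numerator and denominator of the reduced fraction: 216 = 3^3 · 8 and 7 = 3^0 · 7. Apply v_p(a/b) = v_p(a) − v_p(b): v_3(216/7) = 3 − 0 = 3.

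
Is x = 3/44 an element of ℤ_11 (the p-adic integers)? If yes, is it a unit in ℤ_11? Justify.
x ∉ ℤ_11 (v_11(x) = -1 < 0)

ℤ_11 = {x ∈ ℚ_11 : v_11(x) ≥ 0} and ℤ_11^× = {x ∈ ℤ_11 : v_11(x) = 0}. Here v_11(3/44) = v_11(num) − v_11(den) = -1; compare against these criteria.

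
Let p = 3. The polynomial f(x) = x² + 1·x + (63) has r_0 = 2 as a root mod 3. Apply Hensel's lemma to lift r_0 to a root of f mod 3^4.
r_3 = 62 (mod 81)

Hensel: r_{i+1} = r_i − f(r_i)·(f′(r_i))^{-1} mod 3^{i+2}, f′(x) = 2x + 1. Iterate:
  r_0 = 2 (mod 3)
  r_1 = 8 (mod 9)
  r_2 = 8 (mod 27)
  r_3 = 62 (mod 81)
Final: r = 62 satisfies f(r) ≡ 0 mod 3^4.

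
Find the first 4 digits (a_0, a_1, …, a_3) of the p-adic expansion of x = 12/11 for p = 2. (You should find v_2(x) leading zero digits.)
(a_0, …, a_3) = (0, 0, 1, 0)

v_2(12/11) = 2, so a_0 = ... = a_1 = 0. Factor out: x = 2^2 · u with u = 3/11 a unit in ℤ_2. Expand u iteratively via a_{v+i} = u_i mod 2, u_{i+1} = (u_i − a_{v+i})/2:
  u_0 = 3/11;  a_2 = 1;  u_1 = (u_0 − 1)/2 = -4/11
  u_1 = -4/11;  a_3 = 0;  u_2 = (u_1 − 0)/2 = -2/11
Digits: (0, 0, 1, 0).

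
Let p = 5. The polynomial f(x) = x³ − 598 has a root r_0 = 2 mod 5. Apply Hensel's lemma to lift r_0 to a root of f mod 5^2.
r_1 = 22 (mod 25)

Hensel: r_{i+1} = r_i − f(r_i)/f′(r_i) mod 5^{i+2}, where f′(x) = 3x². Iterate:
  r_0 = 2 (mod 5)
  r_1 = 22 (mod 25)
Final: r = 22 with f(r) ≡ 0 mod 5^2.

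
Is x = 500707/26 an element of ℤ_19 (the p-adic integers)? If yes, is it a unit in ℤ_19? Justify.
x ∈ ℤ_19 but not a unit; v_19(x) = 3 > 0

ℤ_19 = {x ∈ ℚ_19 : v_19(x) ≥ 0} and ℤ_19^× = {x ∈ ℤ_19 : v_19(x) = 0}. Here v_19(500707/26) = v_19(num) − v_19(den) = 3; compare against these criteria.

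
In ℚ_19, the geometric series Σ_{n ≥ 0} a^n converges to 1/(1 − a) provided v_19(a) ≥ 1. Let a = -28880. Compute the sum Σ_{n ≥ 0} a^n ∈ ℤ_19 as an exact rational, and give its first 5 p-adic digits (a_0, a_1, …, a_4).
Σ a^n = 1/(1 − a) = 1/28881;  first 5 digits = (1, 0, 15, 14, 15)

v_19(a) = 2 ≥ 1, so the series converges in ℤ_19 to 1/(1 − a) = 1/(1 − (-28880)) = 1/28881. Expand this rational in ℤ_19: compute digits iteratively via d_i = x_i mod 19, x_{i+1} = (x_i − d_i)/19. The first 5 digits are (1, 0, 15, 14, 15).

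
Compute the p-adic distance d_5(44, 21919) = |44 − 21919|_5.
d_5(44, 21919) = 1/3125

Step 1 — x − y = 44 − 21919 = -21875. Step 2 — v_5(-21875) = 5 (factor: -21875 = −(5^5 · 7); the sign does not affect v_p). Step 3 — |x − y|_5 = 5^{-5} = 1/3125.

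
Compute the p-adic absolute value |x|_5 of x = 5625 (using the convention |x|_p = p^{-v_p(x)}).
|5625|_5 = 1/625

Step 1 — compute v_5(x) by factoring powers of 5 out of the numerator and denominator: v_5(5625) = 4. Step 2 — apply |x|_p = p^{-v_p(x)} = 5^{-4} = 1/625.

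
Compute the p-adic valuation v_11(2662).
v_11(2662) = 3

v_11(n) is the largest exponent k such that 11^k divides n. Factor out: 2662 = 11^3 · 2. (Sign doesn't affect v_p.) So v_11(2662) = 3.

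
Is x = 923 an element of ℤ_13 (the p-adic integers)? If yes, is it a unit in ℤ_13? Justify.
x ∈ ℤ_13 but not a unit; v_13(x) = 1 > 0

ℤ_13 = {x ∈ ℚ_13 : v_13(x) ≥ 0} and ℤ_13^× = {x ∈ ℤ_13 : v_13(x) = 0}. Here v_13(923) = v_13(num) − v_13(den) = 1; compare against these criteria.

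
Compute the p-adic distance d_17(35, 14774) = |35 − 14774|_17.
d_17(35, 14774) = 1/4913

Step 1 — x − y = 35 − 14774 = -14739. Step 2 — v_17(-14739) = 3 (factor: -14739 = −(17^3 · 3); the sign does not affect v_p). Step 3 — |x − y|_17 = 17^{-3} = 1/4913.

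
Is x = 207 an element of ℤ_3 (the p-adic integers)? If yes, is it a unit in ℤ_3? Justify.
x ∈ ℤ_3 but not a unit; v_3(x) = 2 > 0

ℤ_3 = {x ∈ ℚ_3 : v_3(x) ≥ 0} and ℤ_3^× = {x ∈ ℤ_3 : v_3(x) = 0}. Here v_3(207) = v_3(num) − v_3(den) = 2; compare against these criteria.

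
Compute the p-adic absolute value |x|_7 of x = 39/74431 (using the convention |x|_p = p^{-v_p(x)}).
|39/74431|_7 = 2401

Step 1 — compute v_7(x) by factoring powers of 7 out of the numerator and denominator: v_7(39/74431) = -4. Step 2 — apply |x|_p = p^{-v_p(x)} = 7^{4} = 2401.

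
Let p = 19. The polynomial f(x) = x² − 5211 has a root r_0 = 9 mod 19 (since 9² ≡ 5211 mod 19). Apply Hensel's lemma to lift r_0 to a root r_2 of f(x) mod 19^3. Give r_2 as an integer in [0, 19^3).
r_2 = 6070 (mod 6859)

Hensel's recurrence: r_{i+1} = r_i − f(r_i)·(f′(r_i))^{-1} mod 19^{i+2}, with f′(x) = 2x. Iterate:
  r_0 = 9 (mod 19)
  r_1 = 294 (mod 361)
  r_2 = 6070 (mod 6859)
Final: r_2 = 6070, and one checks f(r_2) ≡ 0 mod 19^3.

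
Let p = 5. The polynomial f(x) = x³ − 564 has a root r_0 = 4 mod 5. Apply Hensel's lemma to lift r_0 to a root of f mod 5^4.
r_3 = 379 (mod 625)

Hensel: r_{i+1} = r_i − f(r_i)/f′(r_i) mod 5^{i+2}, where f′(x) = 3x². Iterate:
  r_0 = 4 (mod 5)
  r_1 = 4 (mod 25)
  r_2 = 4 (mod 125)
  r_3 = 379 (mod 625)
Final: r = 379 with f(r) ≡ 0 mod 5^4.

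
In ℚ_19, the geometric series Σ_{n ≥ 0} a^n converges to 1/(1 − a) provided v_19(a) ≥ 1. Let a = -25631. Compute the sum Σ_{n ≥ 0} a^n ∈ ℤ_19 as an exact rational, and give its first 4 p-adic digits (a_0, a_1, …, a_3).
Σ a^n = 1/(1 − a) = 1/25632;  first 4 digits = (1, 0, 5, 15)

v_19(a) = 2 ≥ 1, so the series converges in ℤ_19 to 1/(1 − a) = 1/(1 − (-25631)) = 1/25632. Expand this rational in ℤ_19: compute digits iteratively via d_i = x_i mod 19, x_{i+1} = (x_i − d_i)/19. The first 4 digits are (1, 0, 5, 15).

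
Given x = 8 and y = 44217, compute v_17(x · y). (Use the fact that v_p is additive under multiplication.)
v_17(353736) = 3

v_p(x) = 0 (factor: 8 = 17^0 · 8); v_p(y) = 3 (factor: 44217 = 17^3 · 9). Additivity: v_p(xy) = v_p(x) + v_p(y) = 0 + 3 = 3. (Direct check: xy = 353736 = 17^3 · (72).)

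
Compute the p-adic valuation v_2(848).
v_2(848) = 4

v_2(n) is the largest exponent k such that 2^k divides n. Factor out: 848 = 2^4 · 53. (Sign doesn't affect v_p.) So v_2(848) = 4.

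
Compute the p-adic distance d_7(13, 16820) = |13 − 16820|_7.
d_7(13, 16820) = 1/16807

Step 1 — x − y = 13 − 16820 = -16807. Step 2 — v_7(-16807) = 5 (factor: -16807 = −(7^5 · 1); the sign does not affect v_p). Step 3 — |x − y|_7 = 7^{-5} = 1/16807.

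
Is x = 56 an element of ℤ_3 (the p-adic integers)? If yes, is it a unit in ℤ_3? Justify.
x ∈ ℤ_3^× (unit); v_3(x) = 0

ℤ_3 = {x ∈ ℚ_3 : v_3(x) ≥ 0} and ℤ_3^× = {x ∈ ℤ_3 : v_3(x) = 0}. Here v_3(56) = v_3(num) − v_3(den) = 0; compare against these criteria.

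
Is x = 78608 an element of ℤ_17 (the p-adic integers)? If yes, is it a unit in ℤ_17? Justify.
x ∈ ℤ_17 but not a unit; v_17(x) = 3 > 0

ℤ_17 = {x ∈ ℚ_17 : v_17(x) ≥ 0} and ℤ_17^× = {x ∈ ℤ_17 : v_17(x) = 0}. Here v_17(78608) = v_17(num) − v_17(den) = 3; compare against these criteria.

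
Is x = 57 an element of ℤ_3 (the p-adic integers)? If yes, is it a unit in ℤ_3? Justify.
x ∈ ℤ_3 but not a unit; v_3(x) = 1 > 0

ℤ_3 = {x ∈ ℚ_3 : v_3(x) ≥ 0} and ℤ_3^× = {x ∈ ℤ_3 : v_3(x) = 0}. Here v_3(57) = v_3(num) − v_3(den) = 1; compare against these criteria.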